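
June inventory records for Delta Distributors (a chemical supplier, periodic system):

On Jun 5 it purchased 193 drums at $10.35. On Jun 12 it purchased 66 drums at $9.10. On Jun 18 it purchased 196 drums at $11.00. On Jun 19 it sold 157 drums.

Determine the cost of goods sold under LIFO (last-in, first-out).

COGS = $1,727.00

Jun 19, 157 sold [LIFO — newest first]: 157 @ $11.00 = $1,727.00
Ending inventory: 193 @ $10.35 + 66 @ $9.10 + 39 @ $11.00 = $3,027.15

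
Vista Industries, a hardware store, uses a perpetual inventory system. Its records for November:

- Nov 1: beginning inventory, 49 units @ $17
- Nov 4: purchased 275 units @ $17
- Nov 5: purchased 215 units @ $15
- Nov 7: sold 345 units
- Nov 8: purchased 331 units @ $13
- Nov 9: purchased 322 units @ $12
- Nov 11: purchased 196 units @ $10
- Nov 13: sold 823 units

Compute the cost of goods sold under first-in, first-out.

Nov 7, 345 sold [FIFO — oldest first]: 49 @ $17 + 275 @ $17 + 21 @ $15 = $5,823
Nov 13, 823 sold [FIFO — oldest first]: 194 @ $15 + 331 @ $13 + 298 @ $12 = $10,789
Total COGS = $5,823 + $10,789 = $16,612
Ending inventory: 24 @ $12 + 196 @ $10 = $2,248

COGS = $16,612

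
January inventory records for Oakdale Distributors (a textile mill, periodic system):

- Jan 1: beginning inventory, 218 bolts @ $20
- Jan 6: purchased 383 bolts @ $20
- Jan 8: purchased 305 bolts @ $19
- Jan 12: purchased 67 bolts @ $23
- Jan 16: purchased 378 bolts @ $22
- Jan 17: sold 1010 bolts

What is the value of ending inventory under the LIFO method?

Ending inventory = $6,820

Jan 17, 1010 sold [LIFO — newest first]: 378 @ $22 + 67 @ $23 + 305 @ $19 + 260 @ $20 = $20,852
Ending inventory: 218 @ $20 + 123 @ $20 = $6,820
Check: goods available $27,672 = COGS $20,852 + ending $6,820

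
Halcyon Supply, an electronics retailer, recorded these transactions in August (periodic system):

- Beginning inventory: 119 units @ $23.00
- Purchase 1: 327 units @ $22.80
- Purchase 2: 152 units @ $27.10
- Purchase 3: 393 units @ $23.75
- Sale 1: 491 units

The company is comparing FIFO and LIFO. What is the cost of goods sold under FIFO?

COGS = $11,412.10

FIFO COGS: 119 @ $23.00 + 327 @ $22.80 + 45 @ $27.10 = $11,412.10
LIFO COGS: 393 @ $23.75 + 98 @ $27.10 = $11,989.55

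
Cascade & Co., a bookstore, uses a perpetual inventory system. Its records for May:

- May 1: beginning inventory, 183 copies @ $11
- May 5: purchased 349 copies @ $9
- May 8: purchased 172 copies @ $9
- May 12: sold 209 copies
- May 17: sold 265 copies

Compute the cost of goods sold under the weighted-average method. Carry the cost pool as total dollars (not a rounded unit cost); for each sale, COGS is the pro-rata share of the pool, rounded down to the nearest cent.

COGS = $4,512.42

After May 1: 183 on hand, pool $2,013.00 (≈ $11.0000 each)
After May 5: 532 on hand, pool $5,154.00 (≈ $9.6880 each)
After May 8: 704 on hand, pool $6,702.00 (≈ $9.5199 each)
May 12, sell 209: 209/704 × $6,702.00 → $1,989.65
May 17, sell 265: 265/495 × $4,712.35 → $2,522.77
Total COGS = $1,989.65 + $2,522.77 = $4,512.42
Ending inventory (cost pool remaining) = $2,189.58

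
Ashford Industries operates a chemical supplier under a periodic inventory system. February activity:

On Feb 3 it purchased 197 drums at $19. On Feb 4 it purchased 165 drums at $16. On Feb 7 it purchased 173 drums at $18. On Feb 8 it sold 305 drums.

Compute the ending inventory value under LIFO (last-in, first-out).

Feb 8, 305 sold [LIFO — newest first]: 173 @ $18 + 132 @ $16 = $5,226
Ending inventory: 197 @ $19 + 33 @ $16 = $4,271
Check: goods available $9,497 = COGS $5,226 + ending $4,271

Ending inventory = $4,271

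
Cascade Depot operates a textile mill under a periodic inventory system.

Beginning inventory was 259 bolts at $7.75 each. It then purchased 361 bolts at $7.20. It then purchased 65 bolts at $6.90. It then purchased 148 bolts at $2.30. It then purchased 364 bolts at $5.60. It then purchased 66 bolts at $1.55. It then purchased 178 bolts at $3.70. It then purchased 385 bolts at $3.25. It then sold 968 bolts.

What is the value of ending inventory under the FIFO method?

Ending inventory = $3,294.55

Sale 1 (968) [FIFO — oldest first]: 259 @ $7.75 + 361 @ $7.20 + 65 @ $6.90 + 148 @ $2.30 + 135 @ $5.60 = $6,151.35
Ending inventory: 229 @ $5.60 + 66 @ $1.55 + 178 @ $3.70 + 385 @ $3.25 = $3,294.55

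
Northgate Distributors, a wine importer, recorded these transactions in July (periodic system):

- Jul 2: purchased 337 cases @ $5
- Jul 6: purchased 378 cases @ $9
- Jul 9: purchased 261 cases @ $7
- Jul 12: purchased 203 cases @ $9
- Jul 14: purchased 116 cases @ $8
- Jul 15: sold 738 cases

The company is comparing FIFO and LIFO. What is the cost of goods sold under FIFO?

FIFO COGS: 337 @ $5 + 378 @ $9 + 23 @ $7 = $5,248
LIFO COGS: 116 @ $8 + 203 @ $9 + 261 @ $7 + 158 @ $9 = $6,004

COGS = $5,248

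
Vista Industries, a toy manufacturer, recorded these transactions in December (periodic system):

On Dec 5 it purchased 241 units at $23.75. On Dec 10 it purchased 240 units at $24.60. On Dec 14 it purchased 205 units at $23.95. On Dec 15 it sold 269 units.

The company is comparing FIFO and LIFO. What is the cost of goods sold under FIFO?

FIFO COGS: 241 @ $23.75 + 28 @ $24.60 = $6,412.55
LIFO COGS: 205 @ $23.95 + 64 @ $24.60 = $6,484.15

COGS = $6,412.55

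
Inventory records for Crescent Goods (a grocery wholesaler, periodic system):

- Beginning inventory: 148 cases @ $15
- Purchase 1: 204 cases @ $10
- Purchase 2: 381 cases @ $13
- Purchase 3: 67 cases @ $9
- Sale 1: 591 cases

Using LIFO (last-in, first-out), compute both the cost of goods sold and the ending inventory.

Sale 1 (591) [LIFO — newest first]: 67 @ $9 + 381 @ $13 + 143 @ $10 = $6,986
Ending inventory: 148 @ $15 + 61 @ $10 = $2,830

COGS = $6,986; ending inventory = $2,830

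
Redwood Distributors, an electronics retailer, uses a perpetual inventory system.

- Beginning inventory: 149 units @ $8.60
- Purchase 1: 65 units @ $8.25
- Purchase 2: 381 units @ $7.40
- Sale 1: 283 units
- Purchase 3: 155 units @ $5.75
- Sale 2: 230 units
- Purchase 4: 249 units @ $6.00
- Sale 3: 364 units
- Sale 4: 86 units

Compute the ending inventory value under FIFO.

Ending inventory = $216.00

Sale 1 (283) [FIFO — oldest first]: 149 @ $8.60 + 65 @ $8.25 + 69 @ $7.40 = $2,328.25
Sale 2 (230) [FIFO — oldest first]: 230 @ $7.40 = $1,702.00
Sale 3 (364) [FIFO — oldest first]: 82 @ $7.40 + 155 @ $5.75 + 127 @ $6.00 = $2,260.05
Sale 4 (86) [FIFO — oldest first]: 86 @ $6.00 = $516.00
Total COGS = $2,328.25 + $1,702.00 + $2,260.05 + $516.00 = $6,806.30
Ending inventory: 36 @ $6.00 = $216.00
Check: goods available $7,022.30 = COGS $6,806.30 + ending $216.00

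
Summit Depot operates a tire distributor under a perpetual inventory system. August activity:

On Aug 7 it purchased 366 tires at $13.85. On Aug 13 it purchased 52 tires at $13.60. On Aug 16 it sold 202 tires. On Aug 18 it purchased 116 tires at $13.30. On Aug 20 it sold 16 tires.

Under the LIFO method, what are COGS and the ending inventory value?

COGS = $2,997.50; ending inventory = $4,321.60

Aug 16, 202 sold [LIFO — newest first]: 52 @ $13.60 + 150 @ $13.85 = $2,784.70
Aug 20, 16 sold [LIFO — newest first]: 16 @ $13.30 = $212.80
Total COGS = $2,784.70 + $212.80 = $2,997.50
Ending inventory: 216 @ $13.85 + 100 @ $13.30 = $4,321.60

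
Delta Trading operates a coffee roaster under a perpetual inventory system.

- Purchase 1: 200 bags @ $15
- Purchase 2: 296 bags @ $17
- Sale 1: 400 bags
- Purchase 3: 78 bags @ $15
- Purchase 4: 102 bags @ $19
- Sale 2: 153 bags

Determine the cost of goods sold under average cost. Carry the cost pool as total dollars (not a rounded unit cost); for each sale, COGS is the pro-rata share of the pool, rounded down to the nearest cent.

After Purchase 1: 200 on hand, pool $3,000.00 (≈ $15.0000 each)
After Purchase 2: 496 on hand, pool $8,032.00 (≈ $16.1935 each)
Sale 1, sell 400: 400/496 × $8,032.00 → $6,477.41
After Purchase 3: 174 on hand, pool $2,724.59 (≈ $15.6586 each)
After Purchase 4: 276 on hand, pool $4,662.59 (≈ $16.8934 each)
Sale 2, sell 153: 153/276 × $4,662.59 → $2,584.69
Total COGS = $6,477.41 + $2,584.69 = $9,062.10
Ending inventory (cost pool remaining) = $2,077.90

COGS = $9,062.10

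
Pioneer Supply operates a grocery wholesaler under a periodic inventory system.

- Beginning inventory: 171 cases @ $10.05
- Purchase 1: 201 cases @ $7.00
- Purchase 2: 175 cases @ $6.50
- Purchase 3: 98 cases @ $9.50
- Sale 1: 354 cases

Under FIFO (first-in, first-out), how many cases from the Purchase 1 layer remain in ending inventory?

18

Sale 1 (354) [FIFO — oldest first]: 171 @ $10.05 + 183 @ $7.00 = $2,999.55
Ending inventory: 18 @ $7.00 + 175 @ $6.50 + 98 @ $9.50 = $2,194.50
Check: goods available $5,194.05 = COGS $2,999.55 + ending $2,194.50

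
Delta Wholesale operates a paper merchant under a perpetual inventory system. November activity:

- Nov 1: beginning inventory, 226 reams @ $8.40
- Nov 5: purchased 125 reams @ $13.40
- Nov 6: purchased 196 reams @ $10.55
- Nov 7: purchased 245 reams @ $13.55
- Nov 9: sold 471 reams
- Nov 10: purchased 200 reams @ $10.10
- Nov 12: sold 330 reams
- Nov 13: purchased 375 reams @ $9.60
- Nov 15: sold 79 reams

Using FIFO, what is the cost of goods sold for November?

Nov 9, 471 sold [FIFO — oldest first]: 226 @ $8.40 + 125 @ $13.40 + 120 @ $10.55 = $4,839.40
Nov 12, 330 sold [FIFO — oldest first]: 76 @ $10.55 + 245 @ $13.55 + 9 @ $10.10 = $4,212.45
Nov 15, 79 sold [FIFO — oldest first]: 79 @ $10.10 = $797.90
Total COGS = $4,839.40 + $4,212.45 + $797.90 = $9,849.75
Ending inventory: 112 @ $10.10 + 375 @ $9.60 = $4,731.20

COGS = $9,849.75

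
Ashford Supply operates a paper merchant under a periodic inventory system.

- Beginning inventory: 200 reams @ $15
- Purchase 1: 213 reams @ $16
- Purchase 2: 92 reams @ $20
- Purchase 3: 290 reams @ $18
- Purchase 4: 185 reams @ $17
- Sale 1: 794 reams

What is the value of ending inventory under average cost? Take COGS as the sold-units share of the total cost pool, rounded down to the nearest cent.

Ending inventory = $3,153.08

Sale 1, sell 794: 794/980 × $16,613.00 → $13,459.92
Ending inventory (cost pool remaining) = $3,153.08
Check: goods available $16,613.00 = COGS $13,459.92 + ending $3,153.08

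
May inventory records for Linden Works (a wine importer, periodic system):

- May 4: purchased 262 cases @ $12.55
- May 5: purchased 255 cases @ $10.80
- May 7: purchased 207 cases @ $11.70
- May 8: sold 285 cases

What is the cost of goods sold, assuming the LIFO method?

May 8, 285 sold [LIFO — newest first]: 207 @ $11.70 + 78 @ $10.80 = $3,264.30
Ending inventory: 262 @ $12.55 + 177 @ $10.80 = $5,199.70
Check: goods available $8,464.00 = COGS $3,264.30 + ending $5,199.70

COGS = $3,264.30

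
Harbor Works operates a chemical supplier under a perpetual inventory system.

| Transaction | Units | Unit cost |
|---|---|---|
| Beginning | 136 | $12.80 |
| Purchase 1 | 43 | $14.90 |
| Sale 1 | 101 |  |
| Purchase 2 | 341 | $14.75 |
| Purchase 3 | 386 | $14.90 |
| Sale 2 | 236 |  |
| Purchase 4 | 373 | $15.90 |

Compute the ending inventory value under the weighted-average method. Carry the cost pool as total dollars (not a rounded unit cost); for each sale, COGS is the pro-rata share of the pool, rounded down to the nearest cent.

Ending inventory = $14,284.69

After Beginning: 136 on hand, pool $1,740.80 (≈ $12.8000 each)
After Purchase 1: 179 on hand, pool $2,381.50 (≈ $13.3045 each)
Sale 1, sell 101: 101/179 × $2,381.50 → $1,343.75
After Purchase 2: 419 on hand, pool $6,067.50 (≈ $14.4809 each)
After Purchase 3: 805 on hand, pool $11,818.90 (≈ $14.6819 each)
Sale 2, sell 236: 236/805 × $11,818.90 → $3,464.91
After Purchase 4: 942 on hand, pool $14,284.69 (≈ $15.1642 each)
Total COGS = $1,343.75 + $3,464.91 = $4,808.66
Ending inventory (cost pool remaining) = $14,284.69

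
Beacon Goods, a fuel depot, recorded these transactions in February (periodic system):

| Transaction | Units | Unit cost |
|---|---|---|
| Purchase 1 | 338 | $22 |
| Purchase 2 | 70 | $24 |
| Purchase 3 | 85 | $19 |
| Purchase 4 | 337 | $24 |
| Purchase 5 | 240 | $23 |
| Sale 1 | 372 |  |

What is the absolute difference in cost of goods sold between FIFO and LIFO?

$436

FIFO COGS: 338 @ $22 + 34 @ $24 = $8,252
LIFO COGS: 240 @ $23 + 132 @ $24 = $8,688
Difference = |$8,252 − $8,688| = $436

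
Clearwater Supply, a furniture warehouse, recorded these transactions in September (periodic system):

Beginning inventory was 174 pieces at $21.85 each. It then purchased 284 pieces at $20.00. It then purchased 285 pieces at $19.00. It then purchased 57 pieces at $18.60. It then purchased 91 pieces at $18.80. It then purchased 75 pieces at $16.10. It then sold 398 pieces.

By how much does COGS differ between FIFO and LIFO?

FIFO COGS: 174 @ $21.85 + 224 @ $20.00 = $8,281.90
LIFO COGS: 75 @ $16.10 + 91 @ $18.80 + 57 @ $18.60 + 175 @ $19.00 = $7,303.50
Difference = |$8,281.90 − $7,303.50| = $978.40

$978.40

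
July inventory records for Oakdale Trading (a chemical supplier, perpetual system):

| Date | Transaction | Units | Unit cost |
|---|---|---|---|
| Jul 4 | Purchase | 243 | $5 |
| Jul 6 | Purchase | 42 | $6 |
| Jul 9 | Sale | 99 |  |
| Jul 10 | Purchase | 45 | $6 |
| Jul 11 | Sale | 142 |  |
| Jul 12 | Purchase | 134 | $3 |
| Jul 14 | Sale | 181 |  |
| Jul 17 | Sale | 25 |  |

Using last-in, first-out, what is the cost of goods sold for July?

Jul 9, 99 sold [LIFO — newest first]: 42 @ $6 + 57 @ $5 = $537
Jul 11, 142 sold [LIFO — newest first]: 45 @ $6 + 97 @ $5 = $755
Jul 14, 181 sold [LIFO — newest first]: 134 @ $3 + 47 @ $5 = $637
Jul 17, 25 sold [LIFO — newest first]: 25 @ $5 = $125
Total COGS = $537 + $755 + $637 + $125 = $2,054
Ending inventory: 17 @ $5 = $85

COGS = $2,054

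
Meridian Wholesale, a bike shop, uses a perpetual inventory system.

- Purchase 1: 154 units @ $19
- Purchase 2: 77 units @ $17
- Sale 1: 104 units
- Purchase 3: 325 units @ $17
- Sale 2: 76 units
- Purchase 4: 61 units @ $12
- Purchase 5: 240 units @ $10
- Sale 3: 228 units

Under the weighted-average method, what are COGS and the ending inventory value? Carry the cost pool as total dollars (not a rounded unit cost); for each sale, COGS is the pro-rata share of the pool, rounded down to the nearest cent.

After Purchase 1: 154 on hand, pool $2,926.00 (≈ $19.0000 each)
After Purchase 2: 231 on hand, pool $4,235.00 (≈ $18.3333 each)
Sale 1, sell 104: 104/231 × $4,235.00 → $1,906.66
After Purchase 3: 452 on hand, pool $7,853.34 (≈ $17.3746 each)
Sale 2, sell 76: 76/452 × $7,853.34 → $1,320.47
After Purchase 4: 437 on hand, pool $7,264.87 (≈ $16.6244 each)
After Purchase 5: 677 on hand, pool $9,664.87 (≈ $14.2760 each)
Sale 3, sell 228: 228/677 × $9,664.87 → $3,254.93
Total COGS = $1,906.66 + $1,320.47 + $3,254.93 = $6,482.06
Ending inventory (cost pool remaining) = $6,409.94

COGS = $6,482.06; ending inventory = $6,409.94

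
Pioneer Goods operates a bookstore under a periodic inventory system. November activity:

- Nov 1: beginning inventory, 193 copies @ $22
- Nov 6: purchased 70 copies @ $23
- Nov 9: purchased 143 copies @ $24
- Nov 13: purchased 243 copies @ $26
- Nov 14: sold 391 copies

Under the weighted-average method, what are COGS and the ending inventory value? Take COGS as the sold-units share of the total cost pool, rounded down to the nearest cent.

COGS = $9,402.07; ending inventory = $6,203.93

Nov 14, sell 391: 391/649 × $15,606.00 → $9,402.07
Ending inventory (cost pool remaining) = $6,203.93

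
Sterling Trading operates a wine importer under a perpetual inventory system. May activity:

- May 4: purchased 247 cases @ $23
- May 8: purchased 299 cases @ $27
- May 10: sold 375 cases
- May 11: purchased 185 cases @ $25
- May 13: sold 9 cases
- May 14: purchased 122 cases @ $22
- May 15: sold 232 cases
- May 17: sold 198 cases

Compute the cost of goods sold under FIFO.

COGS = $20,205

May 10, 375 sold [FIFO — oldest first]: 247 @ $23 + 128 @ $27 = $9,137
May 13, 9 sold [FIFO — oldest first]: 9 @ $27 = $243
May 15, 232 sold [FIFO — oldest first]: 162 @ $27 + 70 @ $25 = $6,124
May 17, 198 sold [FIFO — oldest first]: 115 @ $25 + 83 @ $22 = $4,701
Total COGS = $9,137 + $243 + $6,124 + $4,701 = $20,205
Ending inventory: 39 @ $22 = $858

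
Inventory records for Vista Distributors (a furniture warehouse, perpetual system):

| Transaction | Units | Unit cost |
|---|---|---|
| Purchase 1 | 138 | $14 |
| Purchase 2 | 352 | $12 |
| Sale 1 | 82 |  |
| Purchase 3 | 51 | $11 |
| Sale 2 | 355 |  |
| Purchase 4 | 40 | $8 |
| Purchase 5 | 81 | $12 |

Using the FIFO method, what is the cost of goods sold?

Sale 1 (82) [FIFO — oldest first]: 82 @ $14 = $1,148
Sale 2 (355) [FIFO — oldest first]: 56 @ $14 + 299 @ $12 = $4,372
Total COGS = $1,148 + $4,372 = $5,520
Ending inventory: 53 @ $12 + 51 @ $11 + 40 @ $8 + 81 @ $12 = $2,489

COGS = $5,520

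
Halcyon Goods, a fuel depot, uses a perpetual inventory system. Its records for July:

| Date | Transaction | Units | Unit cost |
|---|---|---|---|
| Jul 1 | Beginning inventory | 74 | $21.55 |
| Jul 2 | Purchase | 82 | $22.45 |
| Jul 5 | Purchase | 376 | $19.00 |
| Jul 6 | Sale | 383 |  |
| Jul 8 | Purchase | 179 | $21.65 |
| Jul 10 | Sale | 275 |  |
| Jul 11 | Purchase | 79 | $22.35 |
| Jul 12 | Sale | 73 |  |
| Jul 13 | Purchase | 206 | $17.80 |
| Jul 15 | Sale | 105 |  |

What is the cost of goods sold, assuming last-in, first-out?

Jul 6, 383 sold [LIFO — newest first]: 376 @ $19.00 + 7 @ $22.45 = $7,301.15
Jul 10, 275 sold [LIFO — newest first]: 179 @ $21.65 + 75 @ $22.45 + 21 @ $21.55 = $6,011.65
Jul 12, 73 sold [LIFO — newest first]: 73 @ $22.35 = $1,631.55
Jul 15, 105 sold [LIFO — newest first]: 105 @ $17.80 = $1,869.00
Total COGS = $7,301.15 + $6,011.65 + $1,631.55 + $1,869.00 = $16,813.35
Ending inventory: 53 @ $21.55 + 6 @ $22.35 + 101 @ $17.80 = $3,074.05
Check: goods available $19,887.40 = COGS $16,813.35 + ending $3,074.05

COGS = $16,813.35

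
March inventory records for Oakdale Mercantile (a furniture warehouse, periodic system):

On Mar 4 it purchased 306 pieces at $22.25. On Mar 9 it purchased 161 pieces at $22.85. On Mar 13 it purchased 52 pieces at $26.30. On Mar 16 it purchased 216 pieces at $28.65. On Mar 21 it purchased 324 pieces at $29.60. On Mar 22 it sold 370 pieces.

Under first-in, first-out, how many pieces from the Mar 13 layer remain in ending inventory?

52

Mar 22, 370 sold [FIFO — oldest first]: 306 @ $22.25 + 64 @ $22.85 = $8,270.90
Ending inventory: 97 @ $22.85 + 52 @ $26.30 + 216 @ $28.65 + 324 @ $29.60 = $19,362.85
Check: goods available $27,633.75 = COGS $8,270.90 + ending $19,362.85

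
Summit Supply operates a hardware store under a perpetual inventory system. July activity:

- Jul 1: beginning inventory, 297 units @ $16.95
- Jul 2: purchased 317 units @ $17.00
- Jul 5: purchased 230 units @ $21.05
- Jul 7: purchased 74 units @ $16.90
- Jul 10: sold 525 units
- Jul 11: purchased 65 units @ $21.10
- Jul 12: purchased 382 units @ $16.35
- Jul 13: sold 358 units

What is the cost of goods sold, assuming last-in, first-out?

COGS = $15,702.40

Jul 10, 525 sold [LIFO — newest first]: 74 @ $16.90 + 230 @ $21.05 + 221 @ $17.00 = $9,849.10
Jul 13, 358 sold [LIFO — newest first]: 358 @ $16.35 = $5,853.30
Total COGS = $9,849.10 + $5,853.30 = $15,702.40
Ending inventory: 297 @ $16.95 + 96 @ $17.00 + 65 @ $21.10 + 24 @ $16.35 = $8,430.05
Check: goods available $24,132.45 = COGS $15,702.40 + ending $8,430.05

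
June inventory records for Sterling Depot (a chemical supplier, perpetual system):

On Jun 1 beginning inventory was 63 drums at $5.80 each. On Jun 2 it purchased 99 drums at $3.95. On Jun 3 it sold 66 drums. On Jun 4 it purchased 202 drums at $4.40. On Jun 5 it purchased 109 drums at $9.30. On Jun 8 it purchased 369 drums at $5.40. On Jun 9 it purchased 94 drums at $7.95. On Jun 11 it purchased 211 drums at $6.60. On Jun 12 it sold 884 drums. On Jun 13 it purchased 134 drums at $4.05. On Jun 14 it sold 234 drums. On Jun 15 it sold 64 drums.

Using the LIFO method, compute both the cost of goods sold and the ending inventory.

COGS = $7,142.75; ending inventory = $191.40

Jun 3, 66 sold [LIFO — newest first]: 66 @ $3.95 = $260.70
Jun 12, 884 sold [LIFO — newest first]: 211 @ $6.60 + 94 @ $7.95 + 369 @ $5.40 + 109 @ $9.30 + 101 @ $4.40 = $5,590.60
Jun 14, 234 sold [LIFO — newest first]: 134 @ $4.05 + 100 @ $4.40 = $982.70
Jun 15, 64 sold [LIFO — newest first]: 1 @ $4.40 + 33 @ $3.95 + 30 @ $5.80 = $308.75
Total COGS = $260.70 + $5,590.60 + $982.70 + $308.75 = $7,142.75
Ending inventory: 33 @ $5.80 = $191.40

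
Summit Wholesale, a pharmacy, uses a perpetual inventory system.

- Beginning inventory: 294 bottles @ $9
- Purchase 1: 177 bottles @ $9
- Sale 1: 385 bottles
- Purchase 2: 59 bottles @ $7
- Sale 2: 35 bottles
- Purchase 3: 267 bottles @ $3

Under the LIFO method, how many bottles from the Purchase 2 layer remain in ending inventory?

24

Sale 1 (385) [LIFO — newest first]: 177 @ $9 + 208 @ $9 = $3,465
Sale 2 (35) [LIFO — newest first]: 35 @ $7 = $245
Total COGS = $3,465 + $245 = $3,710
Ending inventory: 86 @ $9 + 24 @ $7 + 267 @ $3 = $1,743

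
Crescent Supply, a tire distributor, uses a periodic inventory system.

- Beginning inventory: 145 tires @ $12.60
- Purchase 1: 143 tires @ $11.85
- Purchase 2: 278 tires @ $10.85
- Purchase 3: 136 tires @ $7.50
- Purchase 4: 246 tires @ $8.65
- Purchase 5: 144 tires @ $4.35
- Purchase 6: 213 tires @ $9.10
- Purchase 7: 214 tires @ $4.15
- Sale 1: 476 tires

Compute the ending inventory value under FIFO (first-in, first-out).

Ending inventory = $7,577.20

Sale 1 (476) [FIFO — oldest first]: 145 @ $12.60 + 143 @ $11.85 + 188 @ $10.85 = $5,561.35
Ending inventory: 90 @ $10.85 + 136 @ $7.50 + 246 @ $8.65 + 144 @ $4.35 + 213 @ $9.10 + 214 @ $4.15 = $7,577.20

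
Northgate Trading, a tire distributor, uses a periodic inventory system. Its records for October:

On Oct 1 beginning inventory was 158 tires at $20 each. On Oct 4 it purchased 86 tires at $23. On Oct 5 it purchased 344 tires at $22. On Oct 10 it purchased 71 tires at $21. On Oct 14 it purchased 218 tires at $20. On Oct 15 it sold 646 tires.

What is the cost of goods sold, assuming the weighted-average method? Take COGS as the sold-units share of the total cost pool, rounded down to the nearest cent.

COGS = $13,669.12

Oct 15, sell 646: 646/877 × $18,557.00 → $13,669.12
Ending inventory (cost pool remaining) = $4,887.88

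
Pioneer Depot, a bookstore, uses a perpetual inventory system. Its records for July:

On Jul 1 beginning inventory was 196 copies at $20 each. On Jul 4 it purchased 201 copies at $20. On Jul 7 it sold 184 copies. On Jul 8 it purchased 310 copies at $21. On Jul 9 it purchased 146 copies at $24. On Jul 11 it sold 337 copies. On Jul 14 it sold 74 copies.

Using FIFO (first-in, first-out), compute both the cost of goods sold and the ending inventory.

Jul 7, 184 sold [FIFO — oldest first]: 184 @ $20 = $3,680
Jul 11, 337 sold [FIFO — oldest first]: 12 @ $20 + 201 @ $20 + 124 @ $21 = $6,864
Jul 14, 74 sold [FIFO — oldest first]: 74 @ $21 = $1,554
Total COGS = $3,680 + $6,864 + $1,554 = $12,098
Ending inventory: 112 @ $21 + 146 @ $24 = $5,856

COGS = $12,098; ending inventory = $5,856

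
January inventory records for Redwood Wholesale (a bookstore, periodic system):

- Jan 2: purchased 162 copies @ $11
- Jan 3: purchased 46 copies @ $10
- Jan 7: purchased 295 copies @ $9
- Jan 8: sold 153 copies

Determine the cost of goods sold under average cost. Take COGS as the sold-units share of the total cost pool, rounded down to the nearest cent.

Jan 8, sell 153: 153/503 × $4,897.00 → $1,489.54
Ending inventory (cost pool remaining) = $3,407.46
Check: goods available $4,897.00 = COGS $1,489.54 + ending $3,407.46

COGS = $1,489.54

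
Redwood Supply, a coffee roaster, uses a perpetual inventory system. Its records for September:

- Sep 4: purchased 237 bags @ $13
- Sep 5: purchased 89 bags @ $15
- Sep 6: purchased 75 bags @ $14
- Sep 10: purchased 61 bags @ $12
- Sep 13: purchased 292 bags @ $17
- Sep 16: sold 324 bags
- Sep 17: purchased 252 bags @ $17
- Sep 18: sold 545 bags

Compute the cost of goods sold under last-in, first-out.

COGS = $13,665

Sep 16, 324 sold [LIFO — newest first]: 292 @ $17 + 32 @ $12 = $5,348
Sep 18, 545 sold [LIFO — newest first]: 252 @ $17 + 29 @ $12 + 75 @ $14 + 89 @ $15 + 100 @ $13 = $8,317
Total COGS = $5,348 + $8,317 = $13,665
Ending inventory: 137 @ $13 = $1,781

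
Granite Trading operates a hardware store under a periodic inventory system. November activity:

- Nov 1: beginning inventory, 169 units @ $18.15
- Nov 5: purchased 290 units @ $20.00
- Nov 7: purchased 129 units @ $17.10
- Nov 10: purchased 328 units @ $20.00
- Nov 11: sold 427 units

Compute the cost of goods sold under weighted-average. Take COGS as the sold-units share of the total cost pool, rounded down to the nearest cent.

Nov 11, sell 427: 427/916 × $17,633.25 → $8,219.86
Ending inventory (cost pool remaining) = $9,413.39
Check: goods available $17,633.25 = COGS $8,219.86 + ending $9,413.39

COGS = $8,219.86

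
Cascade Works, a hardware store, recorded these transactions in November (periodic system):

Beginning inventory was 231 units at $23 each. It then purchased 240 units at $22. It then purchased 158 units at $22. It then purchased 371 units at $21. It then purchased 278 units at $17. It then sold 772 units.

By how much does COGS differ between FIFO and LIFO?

FIFO COGS: 231 @ $23 + 240 @ $22 + 158 @ $22 + 143 @ $21 = $17,072
LIFO COGS: 278 @ $17 + 371 @ $21 + 123 @ $22 = $15,223
Difference = |$17,072 − $15,223| = $1,849

$1,849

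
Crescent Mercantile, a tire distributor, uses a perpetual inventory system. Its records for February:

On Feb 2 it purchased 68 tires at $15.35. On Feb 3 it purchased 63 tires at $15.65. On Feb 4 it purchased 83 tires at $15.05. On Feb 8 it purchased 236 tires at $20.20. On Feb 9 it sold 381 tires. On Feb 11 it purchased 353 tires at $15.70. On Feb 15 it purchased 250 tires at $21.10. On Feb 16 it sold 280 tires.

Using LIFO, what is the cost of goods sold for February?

COGS = $12,732.65

Feb 9, 381 sold [LIFO — newest first]: 236 @ $20.20 + 83 @ $15.05 + 62 @ $15.65 = $6,986.65
Feb 16, 280 sold [LIFO — newest first]: 250 @ $21.10 + 30 @ $15.70 = $5,746.00
Total COGS = $6,986.65 + $5,746.00 = $12,732.65
Ending inventory: 68 @ $15.35 + 1 @ $15.65 + 323 @ $15.70 = $6,130.55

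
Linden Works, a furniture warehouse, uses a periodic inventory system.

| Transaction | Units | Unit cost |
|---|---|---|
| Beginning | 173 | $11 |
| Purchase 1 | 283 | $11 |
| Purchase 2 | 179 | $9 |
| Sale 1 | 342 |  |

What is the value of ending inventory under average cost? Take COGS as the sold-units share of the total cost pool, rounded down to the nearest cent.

Sale 1, sell 342: 342/635 × $6,627.00 → $3,569.18
Ending inventory (cost pool remaining) = $3,057.82

Ending inventory = $3,057.82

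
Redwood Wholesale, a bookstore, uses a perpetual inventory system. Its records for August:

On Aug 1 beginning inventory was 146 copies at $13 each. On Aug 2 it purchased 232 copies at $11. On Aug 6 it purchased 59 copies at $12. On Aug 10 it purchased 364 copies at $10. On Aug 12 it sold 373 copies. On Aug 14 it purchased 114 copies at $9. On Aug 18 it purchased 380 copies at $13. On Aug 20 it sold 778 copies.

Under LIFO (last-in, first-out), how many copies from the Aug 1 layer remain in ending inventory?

Aug 12, 373 sold [LIFO — newest first]: 364 @ $10 + 9 @ $12 = $3,748
Aug 20, 778 sold [LIFO — newest first]: 380 @ $13 + 114 @ $9 + 50 @ $12 + 232 @ $11 + 2 @ $13 = $9,144
Total COGS = $3,748 + $9,144 = $12,892
Ending inventory: 144 @ $13 = $1,872

144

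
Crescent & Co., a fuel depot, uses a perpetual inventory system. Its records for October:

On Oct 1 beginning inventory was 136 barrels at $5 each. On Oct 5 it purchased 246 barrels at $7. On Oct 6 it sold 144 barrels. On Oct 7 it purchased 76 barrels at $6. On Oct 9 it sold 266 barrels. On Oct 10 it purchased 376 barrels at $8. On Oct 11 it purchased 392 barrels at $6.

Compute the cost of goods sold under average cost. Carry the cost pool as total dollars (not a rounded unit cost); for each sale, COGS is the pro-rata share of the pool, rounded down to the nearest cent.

COGS = $2,559.52

After Oct 1: 136 on hand, pool $680.00 (≈ $5.0000 each)
After Oct 5: 382 on hand, pool $2,402.00 (≈ $6.2880 each)
Oct 6, sell 144: 144/382 × $2,402.00 → $905.46
After Oct 7: 314 on hand, pool $1,952.54 (≈ $6.2183 each)
Oct 9, sell 266: 266/314 × $1,952.54 → $1,654.06
After Oct 10: 424 on hand, pool $3,306.48 (≈ $7.7983 each)
After Oct 11: 816 on hand, pool $5,658.48 (≈ $6.9344 each)
Total COGS = $905.46 + $1,654.06 = $2,559.52
Ending inventory (cost pool remaining) = $5,658.48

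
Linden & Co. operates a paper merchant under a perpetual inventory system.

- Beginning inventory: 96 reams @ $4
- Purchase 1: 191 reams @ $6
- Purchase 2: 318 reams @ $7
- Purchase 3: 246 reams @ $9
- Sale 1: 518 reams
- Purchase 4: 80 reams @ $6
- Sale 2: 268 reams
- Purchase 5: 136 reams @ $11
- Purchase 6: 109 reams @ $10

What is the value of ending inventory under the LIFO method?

Sale 1 (518) [LIFO — newest first]: 246 @ $9 + 272 @ $7 = $4,118
Sale 2 (268) [LIFO — newest first]: 80 @ $6 + 46 @ $7 + 142 @ $6 = $1,654
Total COGS = $4,118 + $1,654 = $5,772
Ending inventory: 96 @ $4 + 49 @ $6 + 136 @ $11 + 109 @ $10 = $3,264
Check: goods available $9,036 = COGS $5,772 + ending $3,264

Ending inventory = $3,264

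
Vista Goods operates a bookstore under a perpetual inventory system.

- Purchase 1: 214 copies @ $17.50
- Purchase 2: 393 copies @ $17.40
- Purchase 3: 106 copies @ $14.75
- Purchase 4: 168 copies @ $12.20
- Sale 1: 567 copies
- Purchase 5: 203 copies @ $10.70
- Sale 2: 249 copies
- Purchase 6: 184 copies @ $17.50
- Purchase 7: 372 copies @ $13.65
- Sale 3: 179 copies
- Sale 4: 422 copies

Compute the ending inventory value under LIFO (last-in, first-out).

Ending inventory = $3,901.60

Sale 1 (567) [LIFO — newest first]: 168 @ $12.20 + 106 @ $14.75 + 293 @ $17.40 = $8,711.30
Sale 2 (249) [LIFO — newest first]: 203 @ $10.70 + 46 @ $17.40 = $2,972.50
Sale 3 (179) [LIFO — newest first]: 179 @ $13.65 = $2,443.35
Sale 4 (422) [LIFO — newest first]: 193 @ $13.65 + 184 @ $17.50 + 45 @ $17.40 = $6,637.45
Total COGS = $8,711.30 + $2,972.50 + $2,443.35 + $6,637.45 = $20,764.60
Ending inventory: 214 @ $17.50 + 9 @ $17.40 = $3,901.60
Check: goods available $24,666.20 = COGS $20,764.60 + ending $3,901.60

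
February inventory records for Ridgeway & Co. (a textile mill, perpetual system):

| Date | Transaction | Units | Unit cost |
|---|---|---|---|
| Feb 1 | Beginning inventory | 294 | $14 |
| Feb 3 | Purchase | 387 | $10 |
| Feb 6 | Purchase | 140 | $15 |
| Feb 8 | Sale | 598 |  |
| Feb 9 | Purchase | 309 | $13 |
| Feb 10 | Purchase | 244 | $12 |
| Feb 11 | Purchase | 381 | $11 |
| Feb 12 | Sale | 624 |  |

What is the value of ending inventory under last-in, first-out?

Ending inventory = $7,151

Feb 8, 598 sold [LIFO — newest first]: 140 @ $15 + 387 @ $10 + 71 @ $14 = $6,964
Feb 12, 624 sold [LIFO — newest first]: 381 @ $11 + 243 @ $12 = $7,107
Total COGS = $6,964 + $7,107 = $14,071
Ending inventory: 223 @ $14 + 309 @ $13 + 1 @ $12 = $7,151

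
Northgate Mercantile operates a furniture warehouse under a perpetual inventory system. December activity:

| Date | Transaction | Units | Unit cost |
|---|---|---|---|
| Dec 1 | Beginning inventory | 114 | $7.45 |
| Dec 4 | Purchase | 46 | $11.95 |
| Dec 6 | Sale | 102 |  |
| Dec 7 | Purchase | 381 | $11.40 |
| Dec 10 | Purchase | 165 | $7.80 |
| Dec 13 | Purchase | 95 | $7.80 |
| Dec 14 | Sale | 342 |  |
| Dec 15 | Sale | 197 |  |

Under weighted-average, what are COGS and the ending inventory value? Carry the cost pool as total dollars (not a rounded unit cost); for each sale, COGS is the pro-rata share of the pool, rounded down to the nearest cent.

After Dec 1: 114 on hand, pool $849.30 (≈ $7.4500 each)
After Dec 4: 160 on hand, pool $1,399.00 (≈ $8.7438 each)
Dec 6, sell 102: 102/160 × $1,399.00 → $891.86
After Dec 7: 439 on hand, pool $4,850.54 (≈ $11.0491 each)
After Dec 10: 604 on hand, pool $6,137.54 (≈ $10.1615 each)
After Dec 13: 699 on hand, pool $6,878.54 (≈ $9.8405 each)
Dec 14, sell 342: 342/699 × $6,878.54 → $3,365.46
Dec 15, sell 197: 197/357 × $3,513.08 → $1,938.59
Total COGS = $891.86 + $3,365.46 + $1,938.59 = $6,195.91
Ending inventory (cost pool remaining) = $1,574.49
Check: goods available $7,770.40 = COGS $6,195.91 + ending $1,574.49

COGS = $6,195.91; ending inventory = $1,574.49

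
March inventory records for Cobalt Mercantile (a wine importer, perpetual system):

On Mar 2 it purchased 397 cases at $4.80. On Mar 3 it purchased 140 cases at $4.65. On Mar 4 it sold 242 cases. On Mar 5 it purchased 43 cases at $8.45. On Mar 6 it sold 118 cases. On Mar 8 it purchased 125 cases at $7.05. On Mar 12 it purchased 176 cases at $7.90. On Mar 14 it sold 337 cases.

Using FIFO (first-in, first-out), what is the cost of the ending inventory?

Ending inventory = $1,446.80

Mar 4, 242 sold [FIFO — oldest first]: 242 @ $4.80 = $1,161.60
Mar 6, 118 sold [FIFO — oldest first]: 118 @ $4.80 = $566.40
Mar 14, 337 sold [FIFO — oldest first]: 37 @ $4.80 + 140 @ $4.65 + 43 @ $8.45 + 117 @ $7.05 = $2,016.80
Total COGS = $1,161.60 + $566.40 + $2,016.80 = $3,744.80
Ending inventory: 8 @ $7.05 + 176 @ $7.90 = $1,446.80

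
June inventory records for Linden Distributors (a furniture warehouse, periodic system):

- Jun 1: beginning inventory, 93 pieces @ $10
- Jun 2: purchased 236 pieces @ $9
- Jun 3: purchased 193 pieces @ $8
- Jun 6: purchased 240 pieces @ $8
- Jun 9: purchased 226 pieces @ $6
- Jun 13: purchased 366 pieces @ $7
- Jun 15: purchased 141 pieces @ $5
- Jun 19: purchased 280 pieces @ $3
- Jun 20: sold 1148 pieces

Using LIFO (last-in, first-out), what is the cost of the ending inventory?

Ending inventory = $5,438

Jun 20, 1148 sold [LIFO — newest first]: 280 @ $3 + 141 @ $5 + 366 @ $7 + 226 @ $6 + 135 @ $8 = $6,543
Ending inventory: 93 @ $10 + 236 @ $9 + 193 @ $8 + 105 @ $8 = $5,438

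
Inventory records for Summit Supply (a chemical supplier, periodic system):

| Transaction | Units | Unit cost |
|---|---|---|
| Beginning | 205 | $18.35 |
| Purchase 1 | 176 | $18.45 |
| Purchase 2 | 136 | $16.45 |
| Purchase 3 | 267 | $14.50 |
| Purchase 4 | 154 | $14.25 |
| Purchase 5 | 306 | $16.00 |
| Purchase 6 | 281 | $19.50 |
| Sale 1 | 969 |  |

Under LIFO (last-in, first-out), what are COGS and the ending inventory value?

Sale 1 (969) [LIFO — newest first]: 281 @ $19.50 + 306 @ $16.00 + 154 @ $14.25 + 228 @ $14.50 = $15,876.00
Ending inventory: 205 @ $18.35 + 176 @ $18.45 + 136 @ $16.45 + 39 @ $14.50 = $9,811.65
Check: goods available $25,687.65 = COGS $15,876.00 + ending $9,811.65

COGS = $15,876.00; ending inventory = $9,811.65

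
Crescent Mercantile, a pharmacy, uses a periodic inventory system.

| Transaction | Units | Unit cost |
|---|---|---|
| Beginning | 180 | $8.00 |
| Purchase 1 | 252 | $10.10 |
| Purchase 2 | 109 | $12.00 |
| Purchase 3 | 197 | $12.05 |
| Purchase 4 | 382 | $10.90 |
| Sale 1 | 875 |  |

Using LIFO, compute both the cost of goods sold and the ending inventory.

Sale 1 (875) [LIFO — newest first]: 382 @ $10.90 + 197 @ $12.05 + 109 @ $12.00 + 187 @ $10.10 = $9,734.35
Ending inventory: 180 @ $8.00 + 65 @ $10.10 = $2,096.50
Check: goods available $11,830.85 = COGS $9,734.35 + ending $2,096.50

COGS = $9,734.35; ending inventory = $2,096.50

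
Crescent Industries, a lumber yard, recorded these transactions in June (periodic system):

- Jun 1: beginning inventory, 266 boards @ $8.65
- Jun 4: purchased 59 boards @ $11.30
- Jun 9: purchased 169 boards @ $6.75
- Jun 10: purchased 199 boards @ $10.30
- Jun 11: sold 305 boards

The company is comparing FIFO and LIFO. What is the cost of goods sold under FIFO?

FIFO COGS: 266 @ $8.65 + 39 @ $11.30 = $2,741.60
LIFO COGS: 199 @ $10.30 + 106 @ $6.75 = $2,765.20

COGS = $2,741.60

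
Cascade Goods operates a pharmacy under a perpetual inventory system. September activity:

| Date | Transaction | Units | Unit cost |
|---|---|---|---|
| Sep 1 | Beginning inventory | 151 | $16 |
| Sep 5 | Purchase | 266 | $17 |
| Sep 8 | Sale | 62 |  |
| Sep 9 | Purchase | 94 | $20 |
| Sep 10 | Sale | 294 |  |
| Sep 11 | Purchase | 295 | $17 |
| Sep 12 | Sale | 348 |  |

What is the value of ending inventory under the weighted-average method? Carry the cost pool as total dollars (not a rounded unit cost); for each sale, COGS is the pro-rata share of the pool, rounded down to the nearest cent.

After Sep 1: 151 on hand, pool $2,416.00 (≈ $16.0000 each)
After Sep 5: 417 on hand, pool $6,938.00 (≈ $16.6379 each)
Sep 8, sell 62: 62/417 × $6,938.00 → $1,031.54
After Sep 9: 449 on hand, pool $7,786.46 (≈ $17.3418 each)
Sep 10, sell 294: 294/449 × $7,786.46 → $5,098.48
After Sep 11: 450 on hand, pool $7,702.98 (≈ $17.1177 each)
Sep 12, sell 348: 348/450 × $7,702.98 → $5,956.97
Total COGS = $1,031.54 + $5,098.48 + $5,956.97 = $12,086.99
Ending inventory (cost pool remaining) = $1,746.01

Ending inventory = $1,746.01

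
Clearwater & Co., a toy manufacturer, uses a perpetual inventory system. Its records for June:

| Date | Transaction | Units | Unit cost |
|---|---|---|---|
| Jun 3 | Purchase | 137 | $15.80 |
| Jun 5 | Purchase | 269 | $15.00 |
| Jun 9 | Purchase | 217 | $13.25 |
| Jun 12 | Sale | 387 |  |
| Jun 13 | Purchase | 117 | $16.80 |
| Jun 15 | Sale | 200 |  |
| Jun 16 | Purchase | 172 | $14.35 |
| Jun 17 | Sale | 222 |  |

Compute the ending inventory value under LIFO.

Ending inventory = $1,627.40

Jun 12, 387 sold [LIFO — newest first]: 217 @ $13.25 + 170 @ $15.00 = $5,425.25
Jun 15, 200 sold [LIFO — newest first]: 117 @ $16.80 + 83 @ $15.00 = $3,210.60
Jun 17, 222 sold [LIFO — newest first]: 172 @ $14.35 + 16 @ $15.00 + 34 @ $15.80 = $3,245.40
Total COGS = $5,425.25 + $3,210.60 + $3,245.40 = $11,881.25
Ending inventory: 103 @ $15.80 = $1,627.40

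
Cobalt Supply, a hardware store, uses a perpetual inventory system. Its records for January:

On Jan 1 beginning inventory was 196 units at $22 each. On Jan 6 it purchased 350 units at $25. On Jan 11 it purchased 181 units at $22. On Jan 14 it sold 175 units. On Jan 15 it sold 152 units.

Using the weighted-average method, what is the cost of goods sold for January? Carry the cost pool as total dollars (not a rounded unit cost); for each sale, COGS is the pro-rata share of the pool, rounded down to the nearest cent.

COGS = $7,666.28

After Jan 1: 196 on hand, pool $4,312.00 (≈ $22.0000 each)
After Jan 6: 546 on hand, pool $13,062.00 (≈ $23.9231 each)
After Jan 11: 727 on hand, pool $17,044.00 (≈ $23.4443 each)
Jan 14, sell 175: 175/727 × $17,044.00 → $4,102.75
Jan 15, sell 152: 152/552 × $12,941.25 → $3,563.53
Total COGS = $4,102.75 + $3,563.53 = $7,666.28
Ending inventory (cost pool remaining) = $9,377.72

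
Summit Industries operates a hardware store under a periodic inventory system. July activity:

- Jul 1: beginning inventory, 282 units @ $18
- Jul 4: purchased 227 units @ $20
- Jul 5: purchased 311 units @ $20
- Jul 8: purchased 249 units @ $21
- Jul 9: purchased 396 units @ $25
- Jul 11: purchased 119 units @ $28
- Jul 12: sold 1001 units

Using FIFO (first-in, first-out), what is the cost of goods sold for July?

Jul 12, 1001 sold [FIFO — oldest first]: 282 @ $18 + 227 @ $20 + 311 @ $20 + 181 @ $21 = $19,637
Ending inventory: 68 @ $21 + 396 @ $25 + 119 @ $28 = $14,660
Check: goods available $34,297 = COGS $19,637 + ending $14,660

COGS = $19,637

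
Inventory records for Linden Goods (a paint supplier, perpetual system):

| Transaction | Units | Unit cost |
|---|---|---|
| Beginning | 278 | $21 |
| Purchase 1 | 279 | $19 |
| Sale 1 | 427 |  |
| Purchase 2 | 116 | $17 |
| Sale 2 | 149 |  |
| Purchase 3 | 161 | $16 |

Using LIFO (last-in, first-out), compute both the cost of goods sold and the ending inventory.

Sale 1 (427) [LIFO — newest first]: 279 @ $19 + 148 @ $21 = $8,409
Sale 2 (149) [LIFO — newest first]: 116 @ $17 + 33 @ $21 = $2,665
Total COGS = $8,409 + $2,665 = $11,074
Ending inventory: 97 @ $21 + 161 @ $16 = $4,613

COGS = $11,074; ending inventory = $4,613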